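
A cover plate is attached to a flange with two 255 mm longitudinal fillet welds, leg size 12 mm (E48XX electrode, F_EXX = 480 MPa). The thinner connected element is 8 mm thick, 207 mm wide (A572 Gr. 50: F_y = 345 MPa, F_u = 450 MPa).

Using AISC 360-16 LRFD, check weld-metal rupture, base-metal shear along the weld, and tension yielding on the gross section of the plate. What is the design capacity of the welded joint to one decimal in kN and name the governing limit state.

Weld metal: throat = 0.707×12 = 8.484 mm, L = 2×255 = 510 mm. φR_n = 0.75 × 0.6 × 480 × 8.484 × 510 = 934.6 kN.
Base metal shear (8 mm plate): yield φR_n = 1.0×0.6×345×8×510 = 844.6 kN; rupture φR_n = 0.75×0.6×450×8×510 = 826.2 kN; take 826.2 kN (rupture).
Tension yield (gross): A_g = 207×8 = 1656 mm². φR_n = 0.90 × 345 × 1656 = 514.2 kN.
Governing: min(934.6, 826.2, 514.2) = 514.2 kN → gross-section yield.

514.2 kN (gross-section yield governs)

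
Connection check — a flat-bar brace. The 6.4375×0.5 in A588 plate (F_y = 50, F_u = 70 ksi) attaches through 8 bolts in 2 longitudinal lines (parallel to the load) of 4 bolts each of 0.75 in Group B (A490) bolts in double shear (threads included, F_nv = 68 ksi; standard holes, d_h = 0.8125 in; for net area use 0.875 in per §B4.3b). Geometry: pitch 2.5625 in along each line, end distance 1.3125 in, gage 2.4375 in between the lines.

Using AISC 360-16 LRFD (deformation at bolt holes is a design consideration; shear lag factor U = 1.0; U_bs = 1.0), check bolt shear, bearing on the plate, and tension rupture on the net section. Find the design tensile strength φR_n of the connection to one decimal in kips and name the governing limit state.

Bolt shear: A_b = π(0.75)²/4 = 0.44179 in². φR_n = 0.75 × 68 × 0.44179 × 8 × 2 = 360.5 kips.
Bearing (0.5 in plate, F_u = 70 ksi): end bolts L_c = 1.3125 − 0.8125/2 = 0.90625, R_n = min(1.2×0.90625×0.5×70, 2.4×0.75×0.5×70) = 38.063 kips/bolt; interior L_c = 2.5625 − 0.8125 = 1.75, R_n = 63 kips/bolt. φR_n = 0.75 × (2×38.063 + 6×63) = 340.6 kips.
Tension rupture (net): A_n = (6.4375 − 2×0.875)×0.5 = 2.3438 in² (U = 1.0, A_e = A_n). φR_n = 0.75 × 70 × 2.3438 = 123.0 kips.
Governing: min(360.5, 340.6, 123.0) = 123.0 kips → net-section rupture.

123.0 kips (net-section rupture governs)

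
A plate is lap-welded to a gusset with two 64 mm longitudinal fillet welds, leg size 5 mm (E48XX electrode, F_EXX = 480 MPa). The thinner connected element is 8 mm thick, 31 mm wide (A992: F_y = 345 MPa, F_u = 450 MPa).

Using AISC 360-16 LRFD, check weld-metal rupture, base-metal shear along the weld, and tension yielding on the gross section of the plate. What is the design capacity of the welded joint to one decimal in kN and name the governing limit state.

77.0 kN (gross-section yield governs)

Weld metal: throat = 0.707×5 = 3.535 mm, L = 2×64 = 128 mm. φR_n = 0.75 × 0.6 × 480 × 3.535 × 128 = 97.7 kN.
Base metal shear (8 mm plate): yield φR_n = 1.0×0.6×345×8×128 = 212.0 kN; rupture φR_n = 0.75×0.6×450×8×128 = 207.4 kN; take 207.4 kN (rupture).
Tension yield (gross): A_g = 31×8 = 248 mm². φR_n = 0.90 × 345 × 248 = 77.0 kN.
Governing: min(97.7, 207.4, 77.0) = 77.0 kN → gross-section yield.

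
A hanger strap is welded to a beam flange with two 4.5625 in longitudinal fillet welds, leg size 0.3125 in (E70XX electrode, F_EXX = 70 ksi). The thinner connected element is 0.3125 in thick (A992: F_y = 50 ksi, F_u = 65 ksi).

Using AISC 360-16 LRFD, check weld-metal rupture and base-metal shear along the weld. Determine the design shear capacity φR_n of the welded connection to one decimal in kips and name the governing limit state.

Weld metal: throat = 0.707×0.3125 = 0.22094 in, L = 2×4.5625 = 9.125 in. φR_n = 0.75 × 0.6 × 70 × 0.22094 × 9.125 = 63.5 kips.
Base metal shear (0.3125 in plate): yield φR_n = 1.0×0.6×50×0.3125×9.125 = 85.5 kips; rupture φR_n = 0.75×0.6×65×0.3125×9.125 = 83.4 kips; take 83.4 kips (rupture).
Governing: min(63.5, 83.4) = 63.5 kips → weld metal.

63.5 kips (weld metal governs)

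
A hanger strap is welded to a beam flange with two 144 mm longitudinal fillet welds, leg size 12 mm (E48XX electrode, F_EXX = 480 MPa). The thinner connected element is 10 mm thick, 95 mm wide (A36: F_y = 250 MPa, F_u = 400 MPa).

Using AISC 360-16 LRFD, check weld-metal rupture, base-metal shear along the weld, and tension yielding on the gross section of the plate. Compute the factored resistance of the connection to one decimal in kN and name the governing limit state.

213.8 kN (gross-section yield governs)

Weld metal: throat = 0.707×12 = 8.484 mm, L = 2×144 = 288 mm. φR_n = 0.75 × 0.6 × 480 × 8.484 × 288 = 527.8 kN.
Base metal shear (10 mm plate): yield φR_n = 1.0×0.6×250×10×288 = 432.0 kN; rupture φR_n = 0.75×0.6×400×10×288 = 518.4 kN; take 432.0 kN (yield).
Tension yield (gross): A_g = 95×10 = 950 mm². φR_n = 0.90 × 250 × 950 = 213.8 kN.
Governing: min(527.8, 432.0, 213.8) = 213.8 kN → gross-section yield.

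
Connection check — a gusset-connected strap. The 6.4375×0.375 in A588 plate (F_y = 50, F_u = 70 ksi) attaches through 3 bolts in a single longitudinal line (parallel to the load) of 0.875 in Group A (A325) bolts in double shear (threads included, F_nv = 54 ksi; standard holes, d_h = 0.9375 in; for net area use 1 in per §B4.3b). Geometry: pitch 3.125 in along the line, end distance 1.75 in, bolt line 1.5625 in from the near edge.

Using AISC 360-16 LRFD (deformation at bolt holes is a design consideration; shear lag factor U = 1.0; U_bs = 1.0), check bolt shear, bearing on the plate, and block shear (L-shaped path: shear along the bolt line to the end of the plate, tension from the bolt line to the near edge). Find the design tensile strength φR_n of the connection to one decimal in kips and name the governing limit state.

Bolt shear: A_b = π(0.875)²/4 = 0.60132 in². φR_n = 0.75 × 54 × 0.60132 × 3 × 2 = 146.1 kips.
Bearing (0.375 in plate, F_u = 70 ksi): end bolts L_c = 1.75 − 0.9375/2 = 1.28125, R_n = min(1.2×1.28125×0.375×70, 2.4×0.875×0.375×70) = 40.359 kips/bolt; interior L_c = 3.125 − 0.9375 = 2.1875, R_n = 55.125 kips/bolt. φR_n = 0.75 × (1×40.359 + 2×55.125) = 113.0 kips.
Block shear: shear path 1×[1.75+2×3.125] = 1×8 in, A_gv = 3, A_nv = 1×(8 − 2.5×1)×0.375 = 2.0625 in²; tension to near edge: (1.5625 − 0.5×1)×0.375 = 0.39844 in². R_n = min(0.6×70×2.0625, 0.6×50×3) + 1.0×70×0.39844 = min(86.625, 90) + 27.891 = 114.52 kips. φR_n = 0.75 × 114.52 = 85.9 kips.
Governing: min(146.1, 113.0, 85.9) = 85.9 kips → block shear.

85.9 kips (block shear governs)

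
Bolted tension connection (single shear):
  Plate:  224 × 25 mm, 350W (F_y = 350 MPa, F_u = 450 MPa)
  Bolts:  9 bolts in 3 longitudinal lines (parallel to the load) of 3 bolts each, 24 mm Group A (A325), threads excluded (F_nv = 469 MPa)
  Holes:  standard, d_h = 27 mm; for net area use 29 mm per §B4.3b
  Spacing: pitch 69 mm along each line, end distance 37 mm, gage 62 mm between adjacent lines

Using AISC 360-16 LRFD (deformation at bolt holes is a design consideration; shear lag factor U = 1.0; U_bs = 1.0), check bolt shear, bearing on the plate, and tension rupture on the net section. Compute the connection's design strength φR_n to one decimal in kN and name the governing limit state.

Bolt shear: A_b = π(24)²/4 = 452.39 mm². φR_n = 0.75 × 469 × 452.39 × 9 × 1 = 1432.2 kN.
Bearing (25 mm plate, F_u = 450 MPa): end bolts L_c = 37 − 27/2 = 23.5, R_n = min(1.2×23.5×25×450, 2.4×24×25×450) = 317.25 kN/bolt; interior L_c = 69 − 27 = 42, R_n = 567 kN/bolt. φR_n = 0.75 × (3×317.25 + 6×567) = 3265.3 kN.
Tension rupture (net): A_n = (224 − 3×29)×25 = 3425 mm² (U = 1.0, A_e = A_n). φR_n = 0.75 × 450 × 3425 = 1155.9 kN.
Governing: min(1432.2, 3265.3, 1155.9) = 1155.9 kN → net-section rupture.

1155.9 kN (net-section rupture governs)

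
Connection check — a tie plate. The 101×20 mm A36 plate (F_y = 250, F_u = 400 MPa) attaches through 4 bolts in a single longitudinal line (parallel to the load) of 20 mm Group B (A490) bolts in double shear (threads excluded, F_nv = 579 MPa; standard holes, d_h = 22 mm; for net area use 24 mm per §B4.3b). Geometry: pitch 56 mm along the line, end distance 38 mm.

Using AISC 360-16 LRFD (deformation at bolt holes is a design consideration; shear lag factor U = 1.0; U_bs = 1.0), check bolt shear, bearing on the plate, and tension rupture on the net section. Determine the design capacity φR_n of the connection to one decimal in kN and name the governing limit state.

Bolt shear: A_b = π(20)²/4 = 314.16 mm². φR_n = 0.75 × 579 × 314.16 × 4 × 2 = 1091.4 kN.
Bearing (20 mm plate, F_u = 400 MPa): end bolts L_c = 38 − 22/2 = 27, R_n = min(1.2×27×20×400, 2.4×20×20×400) = 259.2 kN/bolt; interior L_c = 56 − 22 = 34, R_n = 326.4 kN/bolt. φR_n = 0.75 × (1×259.2 + 3×326.4) = 928.8 kN.
Tension rupture (net): A_n = (101 − 1×24)×20 = 1540 mm² (U = 1.0, A_e = A_n). φR_n = 0.75 × 400 × 1540 = 462.0 kN.
Governing: min(1091.4, 928.8, 462.0) = 462.0 kN → net-section rupture.

462.0 kN (net-section rupture governs)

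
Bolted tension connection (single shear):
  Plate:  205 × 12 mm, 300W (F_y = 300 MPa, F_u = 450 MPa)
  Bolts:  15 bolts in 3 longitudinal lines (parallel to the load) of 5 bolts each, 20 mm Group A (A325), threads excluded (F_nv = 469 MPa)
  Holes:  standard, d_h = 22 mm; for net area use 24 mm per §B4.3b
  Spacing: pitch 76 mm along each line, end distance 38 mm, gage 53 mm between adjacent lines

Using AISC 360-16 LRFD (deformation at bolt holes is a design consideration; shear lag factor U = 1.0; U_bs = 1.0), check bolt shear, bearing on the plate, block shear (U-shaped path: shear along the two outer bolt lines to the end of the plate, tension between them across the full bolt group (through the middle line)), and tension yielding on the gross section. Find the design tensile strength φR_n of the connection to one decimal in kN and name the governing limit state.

664.2 kN (gross-section yield governs)

Bolt shear: A_b = π(20)²/4 = 314.16 mm². φR_n = 0.75 × 469 × 314.16 × 15 × 1 = 1657.6 kN.
Bearing (12 mm plate, F_u = 450 MPa): end bolts L_c = 38 − 22/2 = 27, R_n = min(1.2×27×12×450, 2.4×20×12×450) = 174.96 kN/bolt; interior L_c = 76 − 22 = 54, R_n = 259.2 kN/bolt. φR_n = 0.75 × (3×174.96 + 12×259.2) = 2726.5 kN.
Block shear: shear path 2×[38+4×76] = 2×342 mm, A_gv = 8208, A_nv = 2×(342 − 4.5×24)×12 = 5616 mm²; tension across gage: (106 − 2×24)×12 = 696 mm². R_n = min(0.6×450×5616, 0.6×300×8208) + 1.0×450×696 = min(1516.3, 1477.4) + 313.2 = 1790.6 kN. φR_n = 0.75 × 1790.6 = 1343.0 kN.
Tension yield (gross): A_g = 205×12 = 2460 mm². φR_n = 0.90 × 300 × 2460 = 664.2 kN.
Governing: min(1657.6, 2726.5, 1343.0, 664.2) = 664.2 kN → gross-section yield.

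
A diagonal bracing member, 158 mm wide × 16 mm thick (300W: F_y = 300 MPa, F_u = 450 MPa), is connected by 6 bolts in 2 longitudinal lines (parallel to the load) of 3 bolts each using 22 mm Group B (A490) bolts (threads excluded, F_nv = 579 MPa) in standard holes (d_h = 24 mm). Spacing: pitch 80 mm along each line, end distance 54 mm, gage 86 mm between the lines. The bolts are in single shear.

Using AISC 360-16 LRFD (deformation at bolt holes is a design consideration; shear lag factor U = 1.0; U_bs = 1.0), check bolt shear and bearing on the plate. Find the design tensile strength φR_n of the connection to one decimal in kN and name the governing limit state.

Bolt shear: A_b = π(22)²/4 = 380.13 mm². φR_n = 0.75 × 579 × 380.13 × 6 × 1 = 990.4 kN.
Bearing (16 mm plate, F_u = 450 MPa): end bolts L_c = 54 − 24/2 = 42, R_n = min(1.2×42×16×450, 2.4×22×16×450) = 362.88 kN/bolt; interior L_c = 80 − 24 = 56, R_n = 380.16 kN/bolt. φR_n = 0.75 × (2×362.88 + 4×380.16) = 1684.8 kN.
Governing: min(990.4, 1684.8) = 990.4 kN → bolt shear.

990.4 kN (bolt shear governs)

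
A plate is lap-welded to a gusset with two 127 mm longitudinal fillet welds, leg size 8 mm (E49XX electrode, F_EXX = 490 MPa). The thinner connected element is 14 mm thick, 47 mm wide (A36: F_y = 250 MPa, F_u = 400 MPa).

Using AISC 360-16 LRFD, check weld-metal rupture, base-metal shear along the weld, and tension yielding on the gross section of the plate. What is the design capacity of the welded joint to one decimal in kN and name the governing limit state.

Weld metal: throat = 0.707×8 = 5.656 mm, L = 2×127 = 254 mm. φR_n = 0.75 × 0.6 × 490 × 5.656 × 254 = 316.8 kN.
Base metal shear (14 mm plate): yield φR_n = 1.0×0.6×250×14×254 = 533.4 kN; rupture φR_n = 0.75×0.6×400×14×254 = 640.1 kN; take 533.4 kN (yield).
Tension yield (gross): A_g = 47×14 = 658 mm². φR_n = 0.90 × 250 × 658 = 148.1 kN.
Governing: min(316.8, 533.4, 148.1) = 148.1 kN → gross-section yield.

148.1 kN (gross-section yield governs)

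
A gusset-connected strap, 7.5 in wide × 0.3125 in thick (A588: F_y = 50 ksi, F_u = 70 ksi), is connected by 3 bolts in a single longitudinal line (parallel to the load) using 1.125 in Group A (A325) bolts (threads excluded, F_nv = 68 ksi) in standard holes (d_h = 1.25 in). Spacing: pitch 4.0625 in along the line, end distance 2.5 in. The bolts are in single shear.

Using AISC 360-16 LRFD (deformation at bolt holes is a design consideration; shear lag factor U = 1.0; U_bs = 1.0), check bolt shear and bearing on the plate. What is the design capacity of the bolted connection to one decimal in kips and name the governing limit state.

Bolt shear: A_b = π(1.125)²/4 = 0.99402 in². φR_n = 0.75 × 68 × 0.99402 × 3 × 1 = 152.1 kips.
Bearing (0.3125 in plate, F_u = 70 ksi): end bolts L_c = 2.5 − 1.25/2 = 1.875, R_n = min(1.2×1.875×0.3125×70, 2.4×1.125×0.3125×70) = 49.219 kips/bolt; interior L_c = 4.0625 − 1.25 = 2.8125, R_n = 59.063 kips/bolt. φR_n = 0.75 × (1×49.219 + 2×59.063) = 125.5 kips.
Governing: min(152.1, 125.5) = 125.5 kips → bearing.

125.5 kips (bearing governs)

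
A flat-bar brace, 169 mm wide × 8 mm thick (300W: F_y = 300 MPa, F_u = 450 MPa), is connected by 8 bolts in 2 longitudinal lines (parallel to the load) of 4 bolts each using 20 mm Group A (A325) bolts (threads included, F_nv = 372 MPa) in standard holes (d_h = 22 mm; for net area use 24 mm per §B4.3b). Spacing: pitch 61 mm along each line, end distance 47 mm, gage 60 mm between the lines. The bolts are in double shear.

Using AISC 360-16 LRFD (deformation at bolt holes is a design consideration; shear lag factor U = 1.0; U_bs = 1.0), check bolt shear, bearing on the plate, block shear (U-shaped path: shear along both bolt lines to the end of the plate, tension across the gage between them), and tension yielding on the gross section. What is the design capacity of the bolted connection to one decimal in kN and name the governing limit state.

Bolt shear: A_b = π(20)²/4 = 314.16 mm². φR_n = 0.75 × 372 × 314.16 × 8 × 2 = 1402.4 kN.
Bearing (8 mm plate, F_u = 450 MPa): end bolts L_c = 47 − 22/2 = 36, R_n = min(1.2×36×8×450, 2.4×20×8×450) = 155.52 kN/bolt; interior L_c = 61 − 22 = 39, R_n = 168.48 kN/bolt. φR_n = 0.75 × (2×155.52 + 6×168.48) = 991.4 kN.
Block shear: shear path 2×[47+3×61] = 2×230 mm, A_gv = 3680, A_nv = 2×(230 − 3.5×24)×8 = 2336 mm²; tension across gage: (60 − 1×24)×8 = 288 mm². R_n = min(0.6×450×2336, 0.6×300×3680) + 1.0×450×288 = min(630.72, 662.4) + 129.6 = 760.32 kN. φR_n = 0.75 × 760.32 = 570.2 kN.
Tension yield (gross): A_g = 169×8 = 1352 mm². φR_n = 0.90 × 300 × 1352 = 365.0 kN.
Governing: min(1402.4, 991.4, 570.2, 365.0) = 365.0 kN → gross-section yield.

365.0 kN (gross-section yield governs)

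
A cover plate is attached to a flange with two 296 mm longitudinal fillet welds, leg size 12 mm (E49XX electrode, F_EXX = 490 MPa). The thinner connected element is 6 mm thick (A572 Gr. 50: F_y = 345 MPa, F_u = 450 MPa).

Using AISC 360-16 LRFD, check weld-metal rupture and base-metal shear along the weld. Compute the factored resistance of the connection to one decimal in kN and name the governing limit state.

719.3 kN (base-metal shear governs)

Weld metal: throat = 0.707×12 = 8.484 mm, L = 2×296 = 592 mm. φR_n = 0.75 × 0.6 × 490 × 8.484 × 592 = 1107.5 kN.
Base metal shear (6 mm plate): yield φR_n = 1.0×0.6×345×6×592 = 735.3 kN; rupture φR_n = 0.75×0.6×450×6×592 = 719.3 kN; take 719.3 kN (rupture).
Governing: min(1107.5, 719.3) = 719.3 kN → base-metal shear.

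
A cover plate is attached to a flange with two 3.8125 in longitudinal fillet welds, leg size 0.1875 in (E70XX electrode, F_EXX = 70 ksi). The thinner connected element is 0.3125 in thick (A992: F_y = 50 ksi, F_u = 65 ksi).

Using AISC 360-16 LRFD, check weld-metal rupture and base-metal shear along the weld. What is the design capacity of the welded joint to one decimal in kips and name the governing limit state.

Weld metal: throat = 0.707×0.1875 = 0.13256 in, L = 2×3.8125 = 7.625 in. φR_n = 0.75 × 0.6 × 70 × 0.13256 × 7.625 = 31.8 kips.
Base metal shear (0.3125 in plate): yield φR_n = 1.0×0.6×50×0.3125×7.625 = 71.5 kips; rupture φR_n = 0.75×0.6×65×0.3125×7.625 = 69.7 kips; take 69.7 kips (rupture).
Governing: min(31.8, 69.7) = 31.8 kips → weld metal.

31.8 kips (weld metal governs)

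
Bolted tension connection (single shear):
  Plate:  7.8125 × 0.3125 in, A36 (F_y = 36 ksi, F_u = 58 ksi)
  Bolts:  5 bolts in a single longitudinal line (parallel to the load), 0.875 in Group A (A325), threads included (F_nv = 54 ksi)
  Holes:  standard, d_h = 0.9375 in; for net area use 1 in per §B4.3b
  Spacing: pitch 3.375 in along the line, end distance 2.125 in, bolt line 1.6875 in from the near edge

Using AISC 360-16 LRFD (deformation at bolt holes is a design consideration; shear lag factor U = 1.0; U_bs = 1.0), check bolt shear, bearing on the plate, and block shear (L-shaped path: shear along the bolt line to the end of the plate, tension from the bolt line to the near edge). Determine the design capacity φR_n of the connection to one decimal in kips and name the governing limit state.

95.2 kips (block shear governs)

Bolt shear: A_b = π(0.875)²/4 = 0.60132 in². φR_n = 0.75 × 54 × 0.60132 × 5 × 1 = 121.8 kips.
Bearing (0.3125 in plate, F_u = 58 ksi): end bolts L_c = 2.125 − 0.9375/2 = 1.65625, R_n = min(1.2×1.65625×0.3125×58, 2.4×0.875×0.3125×58) = 36.023 kips/bolt; interior L_c = 3.375 − 0.9375 = 2.4375, R_n = 38.063 kips/bolt. φR_n = 0.75 × (1×36.023 + 4×38.063) = 141.2 kips.
Block shear: shear path 1×[2.125+4×3.375] = 1×15.625 in, A_gv = 4.8828, A_nv = 1×(15.625 − 4.5×1)×0.3125 = 3.4766 in²; tension to near edge: (1.6875 − 0.5×1)×0.3125 = 0.37109 in². R_n = min(0.6×58×3.4766, 0.6×36×4.8828) + 1.0×58×0.37109 = min(120.99, 105.47) + 21.523 = 126.99 kips. φR_n = 0.75 × 126.99 = 95.2 kips.
Governing: min(121.8, 141.2, 95.2) = 95.2 kips → block shear.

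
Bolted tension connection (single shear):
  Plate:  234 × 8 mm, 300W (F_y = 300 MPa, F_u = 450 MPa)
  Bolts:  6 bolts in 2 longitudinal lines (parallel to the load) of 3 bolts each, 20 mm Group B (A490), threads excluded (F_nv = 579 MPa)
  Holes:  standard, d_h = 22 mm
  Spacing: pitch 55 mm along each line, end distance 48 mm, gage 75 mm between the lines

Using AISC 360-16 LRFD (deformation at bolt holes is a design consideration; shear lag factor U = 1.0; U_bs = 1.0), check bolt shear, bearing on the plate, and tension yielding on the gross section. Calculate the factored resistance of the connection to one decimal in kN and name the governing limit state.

Bolt shear: A_b = π(20)²/4 = 314.16 mm². φR_n = 0.75 × 579 × 314.16 × 6 × 1 = 818.5 kN.
Bearing (8 mm plate, F_u = 450 MPa): end bolts L_c = 48 − 22/2 = 37, R_n = min(1.2×37×8×450, 2.4×20×8×450) = 159.84 kN/bolt; interior L_c = 55 − 22 = 33, R_n = 142.56 kN/bolt. φR_n = 0.75 × (2×159.84 + 4×142.56) = 667.4 kN.
Tension yield (gross): A_g = 234×8 = 1872 mm². φR_n = 0.90 × 300 × 1872 = 505.4 kN.
Governing: min(818.5, 667.4, 505.4) = 505.4 kN → gross-section yield.

505.4 kN (gross-section yield governs)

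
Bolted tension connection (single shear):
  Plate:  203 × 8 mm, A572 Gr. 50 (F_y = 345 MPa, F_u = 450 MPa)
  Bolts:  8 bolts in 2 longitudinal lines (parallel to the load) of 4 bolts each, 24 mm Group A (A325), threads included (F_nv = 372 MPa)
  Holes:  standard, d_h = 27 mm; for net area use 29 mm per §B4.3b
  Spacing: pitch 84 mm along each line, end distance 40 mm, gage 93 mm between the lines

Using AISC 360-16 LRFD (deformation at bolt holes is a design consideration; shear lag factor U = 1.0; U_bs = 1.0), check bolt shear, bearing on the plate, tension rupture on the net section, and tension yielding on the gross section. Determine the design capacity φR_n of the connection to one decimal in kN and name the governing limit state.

391.5 kN (net-section rupture governs)

Bolt shear: A_b = π(24)²/4 = 452.39 mm². φR_n = 0.75 × 372 × 452.39 × 8 × 1 = 1009.7 kN.
Bearing (8 mm plate, F_u = 450 MPa): end bolts L_c = 40 − 27/2 = 26.5, R_n = min(1.2×26.5×8×450, 2.4×24×8×450) = 114.48 kN/bolt; interior L_c = 84 − 27 = 57, R_n = 207.36 kN/bolt. φR_n = 0.75 × (2×114.48 + 6×207.36) = 1104.8 kN.
Tension rupture (net): A_n = (203 − 2×29)×8 = 1160 mm² (U = 1.0, A_e = A_n). φR_n = 0.75 × 450 × 1160 = 391.5 kN.
Tension yield (gross): A_g = 203×8 = 1624 mm². φR_n = 0.90 × 345 × 1624 = 504.3 kN.
Governing: min(1009.7, 1104.8, 391.5, 504.3) = 391.5 kN → net-section rupture.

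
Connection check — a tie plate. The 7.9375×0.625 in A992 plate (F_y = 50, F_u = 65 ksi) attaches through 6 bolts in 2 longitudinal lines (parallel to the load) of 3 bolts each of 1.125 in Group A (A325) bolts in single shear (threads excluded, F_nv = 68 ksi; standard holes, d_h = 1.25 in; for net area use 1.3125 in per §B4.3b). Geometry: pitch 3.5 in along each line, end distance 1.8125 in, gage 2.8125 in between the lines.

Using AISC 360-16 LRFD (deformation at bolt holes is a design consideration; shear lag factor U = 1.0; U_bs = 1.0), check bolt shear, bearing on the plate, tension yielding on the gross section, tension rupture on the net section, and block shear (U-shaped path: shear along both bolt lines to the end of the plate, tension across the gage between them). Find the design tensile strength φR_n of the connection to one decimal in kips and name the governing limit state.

161.9 kips (net-section rupture governs)

Bolt shear: A_b = π(1.125)²/4 = 0.99402 in². φR_n = 0.75 × 68 × 0.99402 × 6 × 1 = 304.2 kips.
Bearing (0.625 in plate, F_u = 65 ksi): end bolts L_c = 1.8125 − 1.25/2 = 1.1875, R_n = min(1.2×1.1875×0.625×65, 2.4×1.125×0.625×65) = 57.891 kips/bolt; interior L_c = 3.5 − 1.25 = 2.25, R_n = 109.69 kips/bolt. φR_n = 0.75 × (2×57.891 + 4×109.69) = 415.9 kips.
Tension yield (gross): A_g = 7.9375×0.625 = 4.9609 in². φR_n = 0.90 × 50 × 4.9609 = 223.2 kips.
Tension rupture (net): A_n = (7.9375 − 2×1.3125)×0.625 = 3.3203 in² (U = 1.0, A_e = A_n). φR_n = 0.75 × 65 × 3.3203 = 161.9 kips.
Block shear: shear path 2×[1.8125+2×3.5] = 2×8.8125 in, A_gv = 11.016, A_nv = 2×(8.8125 − 2.5×1.3125)×0.625 = 6.9141 in²; tension across gage: (2.8125 − 1×1.3125)×0.625 = 0.9375 in². R_n = min(0.6×65×6.9141, 0.6×50×11.016) + 1.0×65×0.9375 = min(269.65, 330.48) + 60.938 = 330.59 kips. φR_n = 0.75 × 330.59 = 247.9 kips.
Governing: min(304.2, 415.9, 223.2, 161.9, 247.9) = 161.9 kips → net-section rupture.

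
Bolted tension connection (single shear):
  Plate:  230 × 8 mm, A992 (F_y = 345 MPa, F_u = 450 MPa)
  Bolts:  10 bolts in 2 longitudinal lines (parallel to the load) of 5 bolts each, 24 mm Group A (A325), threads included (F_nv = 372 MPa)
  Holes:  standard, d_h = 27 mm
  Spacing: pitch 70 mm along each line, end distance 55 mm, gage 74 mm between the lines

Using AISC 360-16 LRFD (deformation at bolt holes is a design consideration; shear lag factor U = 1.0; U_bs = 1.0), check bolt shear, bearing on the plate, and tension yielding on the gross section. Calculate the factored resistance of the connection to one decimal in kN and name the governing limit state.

Bolt shear: A_b = π(24)²/4 = 452.39 mm². φR_n = 0.75 × 372 × 452.39 × 10 × 1 = 1262.2 kN.
Bearing (8 mm plate, F_u = 450 MPa): end bolts L_c = 55 − 27/2 = 41.5, R_n = min(1.2×41.5×8×450, 2.4×24×8×450) = 179.28 kN/bolt; interior L_c = 70 − 27 = 43, R_n = 185.76 kN/bolt. φR_n = 0.75 × (2×179.28 + 8×185.76) = 1383.5 kN.
Tension yield (gross): A_g = 230×8 = 1840 mm². φR_n = 0.90 × 345 × 1840 = 571.3 kN.
Governing: min(1262.2, 1383.5, 571.3) = 571.3 kN → gross-section yield.

571.3 kN (gross-section yield governs)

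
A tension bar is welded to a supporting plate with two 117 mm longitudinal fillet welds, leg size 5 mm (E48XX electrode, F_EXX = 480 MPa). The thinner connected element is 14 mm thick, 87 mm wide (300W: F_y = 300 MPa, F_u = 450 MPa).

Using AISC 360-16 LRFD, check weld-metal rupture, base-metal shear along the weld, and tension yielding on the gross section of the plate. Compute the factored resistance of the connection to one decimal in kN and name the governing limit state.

178.7 kN (weld metal governs)

Weld metal: throat = 0.707×5 = 3.535 mm, L = 2×117 = 234 mm. φR_n = 0.75 × 0.6 × 480 × 3.535 × 234 = 178.7 kN.
Base metal shear (14 mm plate): yield φR_n = 1.0×0.6×300×14×234 = 589.7 kN; rupture φR_n = 0.75×0.6×450×14×234 = 663.4 kN; take 589.7 kN (yield).
Tension yield (gross): A_g = 87×14 = 1218 mm². φR_n = 0.90 × 300 × 1218 = 328.9 kN.
Governing: min(178.7, 589.7, 328.9) = 178.7 kN → weld metal.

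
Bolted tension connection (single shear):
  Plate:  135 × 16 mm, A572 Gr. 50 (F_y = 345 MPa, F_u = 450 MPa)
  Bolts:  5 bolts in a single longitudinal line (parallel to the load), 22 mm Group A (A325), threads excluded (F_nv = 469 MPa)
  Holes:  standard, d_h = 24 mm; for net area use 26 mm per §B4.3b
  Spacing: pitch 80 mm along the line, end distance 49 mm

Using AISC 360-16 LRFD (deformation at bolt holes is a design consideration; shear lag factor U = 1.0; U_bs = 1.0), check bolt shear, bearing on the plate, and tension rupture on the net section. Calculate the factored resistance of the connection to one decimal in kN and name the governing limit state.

Bolt shear: A_b = π(22)²/4 = 380.13 mm². φR_n = 0.75 × 469 × 380.13 × 5 × 1 = 668.6 kN.
Bearing (16 mm plate, F_u = 450 MPa): end bolts L_c = 49 − 24/2 = 37, R_n = min(1.2×37×16×450, 2.4×22×16×450) = 319.68 kN/bolt; interior L_c = 80 − 24 = 56, R_n = 380.16 kN/bolt. φR_n = 0.75 × (1×319.68 + 4×380.16) = 1380.2 kN.
Tension rupture (net): A_n = (135 − 1×26)×16 = 1744 mm² (U = 1.0, A_e = A_n). φR_n = 0.75 × 450 × 1744 = 588.6 kN.
Governing: min(668.6, 1380.2, 588.6) = 588.6 kN → net-section rupture.

588.6 kN (net-section rupture governs)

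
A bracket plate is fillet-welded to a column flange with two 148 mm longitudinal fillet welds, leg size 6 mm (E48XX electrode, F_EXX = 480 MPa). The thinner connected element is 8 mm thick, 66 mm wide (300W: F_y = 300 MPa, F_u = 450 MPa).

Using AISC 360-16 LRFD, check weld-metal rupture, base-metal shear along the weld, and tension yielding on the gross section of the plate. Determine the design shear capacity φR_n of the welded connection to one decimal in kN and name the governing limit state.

142.6 kN (gross-section yield governs)

Weld metal: throat = 0.707×6 = 4.242 mm, L = 2×148 = 296 mm. φR_n = 0.75 × 0.6 × 480 × 4.242 × 296 = 271.2 kN.
Base metal shear (8 mm plate): yield φR_n = 1.0×0.6×300×8×296 = 426.2 kN; rupture φR_n = 0.75×0.6×450×8×296 = 479.5 kN; take 426.2 kN (yield).
Tension yield (gross): A_g = 66×8 = 528 mm². φR_n = 0.90 × 300 × 528 = 142.6 kN.
Governing: min(271.2, 426.2, 142.6) = 142.6 kN → gross-section yield.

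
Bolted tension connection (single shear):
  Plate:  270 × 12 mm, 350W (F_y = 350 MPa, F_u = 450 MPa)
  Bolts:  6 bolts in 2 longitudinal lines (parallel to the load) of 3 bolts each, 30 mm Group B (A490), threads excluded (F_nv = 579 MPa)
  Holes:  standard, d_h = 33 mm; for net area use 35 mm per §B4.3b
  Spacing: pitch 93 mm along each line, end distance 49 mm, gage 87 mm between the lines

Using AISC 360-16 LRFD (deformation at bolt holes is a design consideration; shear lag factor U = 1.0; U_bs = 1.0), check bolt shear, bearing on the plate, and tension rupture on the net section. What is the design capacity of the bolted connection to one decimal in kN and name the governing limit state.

810.0 kN (net-section rupture governs)

Bolt shear: A_b = π(30)²/4 = 706.86 mm². φR_n = 0.75 × 579 × 706.86 × 6 × 1 = 1841.7 kN.
Bearing (12 mm plate, F_u = 450 MPa): end bolts L_c = 49 − 33/2 = 32.5, R_n = min(1.2×32.5×12×450, 2.4×30×12×450) = 210.6 kN/bolt; interior L_c = 93 − 33 = 60, R_n = 388.8 kN/bolt. φR_n = 0.75 × (2×210.6 + 4×388.8) = 1482.3 kN.
Tension rupture (net): A_n = (270 − 2×35)×12 = 2400 mm² (U = 1.0, A_e = A_n). φR_n = 0.75 × 450 × 2400 = 810.0 kN.
Governing: min(1841.7, 1482.3, 810.0) = 810.0 kN → net-section rupture.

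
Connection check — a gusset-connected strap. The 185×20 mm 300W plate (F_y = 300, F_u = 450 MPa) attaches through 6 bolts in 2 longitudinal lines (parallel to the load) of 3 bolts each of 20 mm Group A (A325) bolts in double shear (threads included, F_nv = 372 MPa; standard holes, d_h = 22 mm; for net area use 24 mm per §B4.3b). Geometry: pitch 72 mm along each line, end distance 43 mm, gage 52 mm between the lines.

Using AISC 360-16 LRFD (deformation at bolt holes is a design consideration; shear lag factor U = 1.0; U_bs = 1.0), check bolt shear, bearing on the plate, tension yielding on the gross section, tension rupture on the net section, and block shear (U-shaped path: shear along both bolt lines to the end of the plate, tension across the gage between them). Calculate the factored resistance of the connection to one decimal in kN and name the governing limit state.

924.8 kN (net-section rupture governs)

Bolt shear: A_b = π(20)²/4 = 314.16 mm². φR_n = 0.75 × 372 × 314.16 × 6 × 2 = 1051.8 kN.
Bearing (20 mm plate, F_u = 450 MPa): end bolts L_c = 43 − 22/2 = 32, R_n = min(1.2×32×20×450, 2.4×20×20×450) = 345.6 kN/bolt; interior L_c = 72 − 22 = 50, R_n = 432 kN/bolt. φR_n = 0.75 × (2×345.6 + 4×432) = 1814.4 kN.
Tension yield (gross): A_g = 185×20 = 3700 mm². φR_n = 0.90 × 300 × 3700 = 999.0 kN.
Tension rupture (net): A_n = (185 − 2×24)×20 = 2740 mm² (U = 1.0, A_e = A_n). φR_n = 0.75 × 450 × 2740 = 924.8 kN.
Block shear: shear path 2×[43+2×72] = 2×187 mm, A_gv = 7480, A_nv = 2×(187 − 2.5×24)×20 = 5080 mm²; tension across gage: (52 − 1×24)×20 = 560 mm². R_n = min(0.6×450×5080, 0.6×300×7480) + 1.0×450×560 = min(1371.6, 1346.4) + 252 = 1598.4 kN. φR_n = 0.75 × 1598.4 = 1198.8 kN.
Governing: min(1051.8, 1814.4, 999.0, 924.8, 1198.8) = 924.8 kN → net-section rupture.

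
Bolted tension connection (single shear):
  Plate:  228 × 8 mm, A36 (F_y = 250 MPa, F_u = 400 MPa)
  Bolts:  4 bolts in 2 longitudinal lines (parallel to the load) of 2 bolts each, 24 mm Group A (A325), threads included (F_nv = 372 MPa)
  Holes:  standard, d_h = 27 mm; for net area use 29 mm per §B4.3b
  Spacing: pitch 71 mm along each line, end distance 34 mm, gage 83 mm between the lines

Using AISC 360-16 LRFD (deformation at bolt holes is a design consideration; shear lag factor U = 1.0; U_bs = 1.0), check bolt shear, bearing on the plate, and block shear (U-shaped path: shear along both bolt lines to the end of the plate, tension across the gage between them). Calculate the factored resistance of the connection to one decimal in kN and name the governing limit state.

306.7 kN (block shear governs)

Bolt shear: A_b = π(24)²/4 = 452.39 mm². φR_n = 0.75 × 372 × 452.39 × 4 × 1 = 504.9 kN.
Bearing (8 mm plate, F_u = 400 MPa): end bolts L_c = 34 − 27/2 = 20.5, R_n = min(1.2×20.5×8×400, 2.4×24×8×400) = 78.72 kN/bolt; interior L_c = 71 − 27 = 44, R_n = 168.96 kN/bolt. φR_n = 0.75 × (2×78.72 + 2×168.96) = 371.5 kN.
Block shear: shear path 2×[34+1×71] = 2×105 mm, A_gv = 1680, A_nv = 2×(105 − 1.5×29)×8 = 984 mm²; tension across gage: (83 − 1×29)×8 = 432 mm². R_n = min(0.6×400×984, 0.6×250×1680) + 1.0×400×432 = min(236.16, 252) + 172.8 = 408.96 kN. φR_n = 0.75 × 408.96 = 306.7 kN.
Governing: min(504.9, 371.5, 306.7) = 306.7 kN → block shear.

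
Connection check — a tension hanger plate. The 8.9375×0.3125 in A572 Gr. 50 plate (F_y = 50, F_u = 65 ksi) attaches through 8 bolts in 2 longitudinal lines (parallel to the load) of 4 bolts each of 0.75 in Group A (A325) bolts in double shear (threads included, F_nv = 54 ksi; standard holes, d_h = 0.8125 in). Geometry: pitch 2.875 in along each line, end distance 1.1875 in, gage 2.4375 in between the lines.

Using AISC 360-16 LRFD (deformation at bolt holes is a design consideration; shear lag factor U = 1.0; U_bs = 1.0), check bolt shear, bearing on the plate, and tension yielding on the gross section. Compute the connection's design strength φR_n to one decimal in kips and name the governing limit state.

Bolt shear: A_b = π(0.75)²/4 = 0.44179 in². φR_n = 0.75 × 54 × 0.44179 × 8 × 2 = 286.3 kips.
Bearing (0.3125 in plate, F_u = 65 ksi): end bolts L_c = 1.1875 − 0.8125/2 = 0.78125, R_n = min(1.2×0.78125×0.3125×65, 2.4×0.75×0.3125×65) = 19.043 kips/bolt; interior L_c = 2.875 − 0.8125 = 2.0625, R_n = 36.563 kips/bolt. φR_n = 0.75 × (2×19.043 + 6×36.563) = 193.1 kips.
Tension yield (gross): A_g = 8.9375×0.3125 = 2.793 in². φR_n = 0.90 × 50 × 2.793 = 125.7 kips.
Governing: min(286.3, 193.1, 125.7) = 125.7 kips → gross-section yield.

125.7 kips (gross-section yield governs)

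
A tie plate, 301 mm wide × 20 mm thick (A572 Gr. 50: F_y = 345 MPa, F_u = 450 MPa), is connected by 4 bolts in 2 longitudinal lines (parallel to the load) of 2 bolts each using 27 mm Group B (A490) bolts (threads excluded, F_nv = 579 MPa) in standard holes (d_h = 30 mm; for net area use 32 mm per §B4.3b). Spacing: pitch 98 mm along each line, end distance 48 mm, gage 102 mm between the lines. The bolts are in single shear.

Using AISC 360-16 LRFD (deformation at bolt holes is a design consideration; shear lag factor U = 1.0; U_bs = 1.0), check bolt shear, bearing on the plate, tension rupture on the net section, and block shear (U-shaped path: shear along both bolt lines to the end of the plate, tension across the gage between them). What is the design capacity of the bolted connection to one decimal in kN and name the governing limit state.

994.5 kN (bolt shear governs)

Bolt shear: A_b = π(27)²/4 = 572.56 mm². φR_n = 0.75 × 579 × 572.56 × 4 × 1 = 994.5 kN.
Bearing (20 mm plate, F_u = 450 MPa): end bolts L_c = 48 − 30/2 = 33, R_n = min(1.2×33×20×450, 2.4×27×20×450) = 356.4 kN/bolt; interior L_c = 98 − 30 = 68, R_n = 583.2 kN/bolt. φR_n = 0.75 × (2×356.4 + 2×583.2) = 1409.4 kN.
Tension rupture (net): A_n = (301 − 2×32)×20 = 4740 mm² (U = 1.0, A_e = A_n). φR_n = 0.75 × 450 × 4740 = 1599.8 kN.
Block shear: shear path 2×[48+1×98] = 2×146 mm, A_gv = 5840, A_nv = 2×(146 − 1.5×32)×20 = 3920 mm²; tension across gage: (102 − 1×32)×20 = 1400 mm². R_n = min(0.6×450×3920, 0.6×345×5840) + 1.0×450×1400 = min(1058.4, 1208.9) + 630 = 1688.4 kN. φR_n = 0.75 × 1688.4 = 1266.3 kN.
Governing: min(994.5, 1409.4, 1599.8, 1266.3) = 994.5 kN → bolt shear.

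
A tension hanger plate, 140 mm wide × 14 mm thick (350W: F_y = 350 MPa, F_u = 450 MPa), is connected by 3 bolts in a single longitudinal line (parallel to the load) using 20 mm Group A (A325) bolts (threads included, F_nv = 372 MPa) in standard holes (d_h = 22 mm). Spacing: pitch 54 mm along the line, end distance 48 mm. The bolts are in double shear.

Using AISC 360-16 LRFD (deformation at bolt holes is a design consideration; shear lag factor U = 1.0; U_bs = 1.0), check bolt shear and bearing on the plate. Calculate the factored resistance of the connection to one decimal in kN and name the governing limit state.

525.9 kN (bolt shear governs)

Bolt shear: A_b = π(20)²/4 = 314.16 mm². φR_n = 0.75 × 372 × 314.16 × 3 × 2 = 525.9 kN.
Bearing (14 mm plate, F_u = 450 MPa): end bolts L_c = 48 − 22/2 = 37, R_n = min(1.2×37×14×450, 2.4×20×14×450) = 279.72 kN/bolt; interior L_c = 54 − 22 = 32, R_n = 241.92 kN/bolt. φR_n = 0.75 × (1×279.72 + 2×241.92) = 572.7 kN.
Governing: min(525.9, 572.7) = 525.9 kN → bolt shear.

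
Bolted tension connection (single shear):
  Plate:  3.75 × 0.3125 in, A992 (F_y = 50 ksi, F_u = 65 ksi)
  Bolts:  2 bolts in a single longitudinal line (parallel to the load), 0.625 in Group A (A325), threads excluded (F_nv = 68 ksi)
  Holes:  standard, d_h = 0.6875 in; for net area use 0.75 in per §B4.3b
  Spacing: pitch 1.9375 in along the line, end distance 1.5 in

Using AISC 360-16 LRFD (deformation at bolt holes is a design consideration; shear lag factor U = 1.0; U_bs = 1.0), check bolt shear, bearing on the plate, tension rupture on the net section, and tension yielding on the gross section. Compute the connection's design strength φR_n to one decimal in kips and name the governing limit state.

31.3 kips (bolt shear governs)

Bolt shear: A_b = π(0.625)²/4 = 0.3068 in². φR_n = 0.75 × 68 × 0.3068 × 2 × 1 = 31.3 kips.
Bearing (0.3125 in plate, F_u = 65 ksi): end bolts L_c = 1.5 − 0.6875/2 = 1.15625, R_n = min(1.2×1.15625×0.3125×65, 2.4×0.625×0.3125×65) = 28.184 kips/bolt; interior L_c = 1.9375 − 0.6875 = 1.25, R_n = 30.469 kips/bolt. φR_n = 0.75 × (1×28.184 + 1×30.469) = 44.0 kips.
Tension rupture (net): A_n = (3.75 − 1×0.75)×0.3125 = 0.9375 in² (U = 1.0, A_e = A_n). φR_n = 0.75 × 65 × 0.9375 = 45.7 kips.
Tension yield (gross): A_g = 3.75×0.3125 = 1.1719 in². φR_n = 0.90 × 50 × 1.1719 = 52.7 kips.
Governing: min(31.3, 44.0, 45.7, 52.7) = 31.3 kips → bolt shear.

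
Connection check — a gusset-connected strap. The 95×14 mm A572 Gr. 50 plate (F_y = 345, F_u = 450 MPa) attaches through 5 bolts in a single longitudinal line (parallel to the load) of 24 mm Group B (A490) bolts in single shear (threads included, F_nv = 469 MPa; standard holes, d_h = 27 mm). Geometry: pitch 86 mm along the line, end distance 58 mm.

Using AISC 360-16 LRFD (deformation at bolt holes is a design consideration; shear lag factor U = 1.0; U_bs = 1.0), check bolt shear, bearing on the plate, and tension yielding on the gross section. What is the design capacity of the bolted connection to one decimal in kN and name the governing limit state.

413.0 kN (gross-section yield governs)

Bolt shear: A_b = π(24)²/4 = 452.39 mm². φR_n = 0.75 × 469 × 452.39 × 5 × 1 = 795.6 kN.
Bearing (14 mm plate, F_u = 450 MPa): end bolts L_c = 58 − 27/2 = 44.5, R_n = min(1.2×44.5×14×450, 2.4×24×14×450) = 336.42 kN/bolt; interior L_c = 86 − 27 = 59, R_n = 362.88 kN/bolt. φR_n = 0.75 × (1×336.42 + 4×362.88) = 1341.0 kN.
Tension yield (gross): A_g = 95×14 = 1330 mm². φR_n = 0.90 × 345 × 1330 = 413.0 kN.
Governing: min(795.6, 1341.0, 413.0) = 413.0 kN → gross-section yield.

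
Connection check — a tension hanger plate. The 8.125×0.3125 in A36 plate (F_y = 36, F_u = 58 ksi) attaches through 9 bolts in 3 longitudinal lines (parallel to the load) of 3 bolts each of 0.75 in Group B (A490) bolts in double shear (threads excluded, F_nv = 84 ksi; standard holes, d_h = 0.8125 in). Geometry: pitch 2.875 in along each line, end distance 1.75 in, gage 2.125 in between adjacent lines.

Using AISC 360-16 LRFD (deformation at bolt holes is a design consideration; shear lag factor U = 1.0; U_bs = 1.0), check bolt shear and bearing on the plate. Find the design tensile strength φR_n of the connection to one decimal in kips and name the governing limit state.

Bolt shear: A_b = π(0.75)²/4 = 0.44179 in². φR_n = 0.75 × 84 × 0.44179 × 9 × 2 = 501.0 kips.
Bearing (0.3125 in plate, F_u = 58 ksi): end bolts L_c = 1.75 − 0.8125/2 = 1.34375, R_n = min(1.2×1.34375×0.3125×58, 2.4×0.75×0.3125×58) = 29.227 kips/bolt; interior L_c = 2.875 − 0.8125 = 2.0625, R_n = 32.625 kips/bolt. φR_n = 0.75 × (3×29.227 + 6×32.625) = 212.6 kips.
Governing: min(501.0, 212.6) = 212.6 kips → bearing.

212.6 kips (bearing governs)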